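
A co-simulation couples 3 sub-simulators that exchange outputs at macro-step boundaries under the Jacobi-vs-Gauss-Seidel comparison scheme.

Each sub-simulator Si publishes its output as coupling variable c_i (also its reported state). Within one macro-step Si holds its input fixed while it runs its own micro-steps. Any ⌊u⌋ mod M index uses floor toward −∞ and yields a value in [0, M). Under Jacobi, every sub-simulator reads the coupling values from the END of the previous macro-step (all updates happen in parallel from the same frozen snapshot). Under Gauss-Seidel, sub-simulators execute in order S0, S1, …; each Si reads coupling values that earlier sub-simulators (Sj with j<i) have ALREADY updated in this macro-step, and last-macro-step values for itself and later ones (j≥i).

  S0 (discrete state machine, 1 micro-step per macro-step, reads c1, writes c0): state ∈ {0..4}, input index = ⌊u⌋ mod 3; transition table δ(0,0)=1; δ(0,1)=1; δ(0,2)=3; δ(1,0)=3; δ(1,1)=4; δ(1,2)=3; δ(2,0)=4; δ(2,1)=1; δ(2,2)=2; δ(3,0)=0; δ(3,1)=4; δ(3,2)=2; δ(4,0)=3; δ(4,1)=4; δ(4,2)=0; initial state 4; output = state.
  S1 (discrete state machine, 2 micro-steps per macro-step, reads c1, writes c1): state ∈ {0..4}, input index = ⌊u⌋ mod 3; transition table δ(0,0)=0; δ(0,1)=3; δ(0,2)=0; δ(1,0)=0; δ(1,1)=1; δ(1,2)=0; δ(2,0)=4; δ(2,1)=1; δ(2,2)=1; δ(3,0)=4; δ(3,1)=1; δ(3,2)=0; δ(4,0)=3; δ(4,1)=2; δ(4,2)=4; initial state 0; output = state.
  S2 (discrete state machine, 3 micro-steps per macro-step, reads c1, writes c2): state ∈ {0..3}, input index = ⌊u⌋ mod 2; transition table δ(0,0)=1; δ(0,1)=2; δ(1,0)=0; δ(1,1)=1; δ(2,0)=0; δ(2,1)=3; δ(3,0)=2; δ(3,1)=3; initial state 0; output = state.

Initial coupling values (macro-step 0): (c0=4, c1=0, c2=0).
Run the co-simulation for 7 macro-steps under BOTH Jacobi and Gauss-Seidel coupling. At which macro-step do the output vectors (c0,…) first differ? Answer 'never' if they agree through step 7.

first divergence at macro-step: never

[Jacobi] macro 1: S0 reads c1=0 → after 1×micro: 3; S1 reads c1=0 → after 2×micro: 0; S2 reads c1=0 → after 3×micro: 1 ⇒ (c0=3, c1=0, c2=1)
[Jacobi] macro 2: S0 reads c1=0 → after 1×micro: 0; S1 reads c1=0 → after 2×micro: 0; S2 reads c1=0 → after 3×micro: 0 ⇒ (c0=0, c1=0, c2=0)
[Jacobi] macro 3: S0 reads c1=0 → after 1×micro: 1; S1 reads c1=0 → after 2×micro: 0; S2 reads c1=0 → after 3×micro: 1 ⇒ (c0=1, c1=0, c2=1)
[Jacobi] macro 4: S0 reads c1=0 → after 1×micro: 3; S1 reads c1=0 → after 2×micro: 0; S2 reads c1=0 → after 3×micro: 0 ⇒ (c0=3, c1=0, c2=0)
[Jacobi] macro 5: S0 reads c1=0 → after 1×micro: 0; S1 reads c1=0 → after 2×micro: 0; S2 reads c1=0 → after 3×micro: 1 ⇒ (c0=0, c1=0, c2=1)
[Jacobi] macro 6: S0 reads c1=0 → after 1×micro: 1; S1 reads c1=0 → after 2×micro: 0; S2 reads c1=0 → after 3×micro: 0 ⇒ (c0=1, c1=0, c2=0)
[Jacobi] macro 7: S0 reads c1=0 → after 1×micro: 3; S1 reads c1=0 → after 2×micro: 0; S2 reads c1=0 → after 3×micro: 1 ⇒ (c0=3, c1=0, c2=1)
[Gauss-Seidel] macro 1: S0 reads c1=0 → after 1×micro: 3; S1 reads c1=0 → after 2×micro: 0; S2 reads c1=0 → after 3×micro: 1 ⇒ (c0=3, c1=0, c2=1)
[Gauss-Seidel] macro 2: S0 reads c1=0 → after 1×micro: 0; S1 reads c1=0 → after 2×micro: 0; S2 reads c1=0 → after 3×micro: 0 ⇒ (c0=0, c1=0, c2=0)
[Gauss-Seidel] macro 3: S0 reads c1=0 → after 1×micro: 1; S1 reads c1=0 → after 2×micro: 0; S2 reads c1=0 → after 3×micro: 1 ⇒ (c0=1, c1=0, c2=1)
[Gauss-Seidel] macro 4: S0 reads c1=0 → after 1×micro: 3; S1 reads c1=0 → after 2×micro: 0; S2 reads c1=0 → after 3×micro: 0 ⇒ (c0=3, c1=0, c2=0)
[Gauss-Seidel] macro 5: S0 reads c1=0 → after 1×micro: 0; S1 reads c1=0 → after 2×micro: 0; S2 reads c1=0 → after 3×micro: 1 ⇒ (c0=0, c1=0, c2=1)
[Gauss-Seidel] macro 6: S0 reads c1=0 → after 1×micro: 1; S1 reads c1=0 → after 2×micro: 0; S2 reads c1=0 → after 3×micro: 0 ⇒ (c0=1, c1=0, c2=0)
[Gauss-Seidel] macro 7: S0 reads c1=0 → after 1×micro: 3; S1 reads c1=0 → after 2×micro: 0; S2 reads c1=0 → after 3×micro: 1 ⇒ (c0=3, c1=0, c2=1)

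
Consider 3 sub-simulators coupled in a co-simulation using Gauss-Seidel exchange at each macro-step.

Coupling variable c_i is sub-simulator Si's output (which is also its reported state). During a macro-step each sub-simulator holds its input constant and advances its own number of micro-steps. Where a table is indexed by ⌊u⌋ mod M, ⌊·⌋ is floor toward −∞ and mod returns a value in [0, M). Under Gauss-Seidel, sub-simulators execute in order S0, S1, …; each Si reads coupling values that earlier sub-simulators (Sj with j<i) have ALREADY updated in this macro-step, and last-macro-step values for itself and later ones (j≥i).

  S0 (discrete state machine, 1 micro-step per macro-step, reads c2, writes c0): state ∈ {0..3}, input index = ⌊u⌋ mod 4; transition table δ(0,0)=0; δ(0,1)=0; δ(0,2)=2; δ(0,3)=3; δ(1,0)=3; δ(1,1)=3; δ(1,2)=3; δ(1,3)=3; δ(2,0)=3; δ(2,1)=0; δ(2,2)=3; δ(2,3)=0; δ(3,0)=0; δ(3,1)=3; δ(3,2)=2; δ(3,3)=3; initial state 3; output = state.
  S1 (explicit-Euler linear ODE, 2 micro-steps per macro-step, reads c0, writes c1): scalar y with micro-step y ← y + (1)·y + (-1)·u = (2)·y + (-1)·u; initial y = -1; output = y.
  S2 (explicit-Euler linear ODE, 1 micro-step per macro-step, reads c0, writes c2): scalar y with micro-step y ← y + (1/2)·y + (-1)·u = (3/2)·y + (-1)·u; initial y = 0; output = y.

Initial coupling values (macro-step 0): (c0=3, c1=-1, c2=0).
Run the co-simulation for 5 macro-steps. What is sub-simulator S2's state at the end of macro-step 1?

S2 state at macro-step 1 = 0

macro 1: S0 reads c2=0 → after 1×micro: 0; S1 reads c0=0 → after 2×micro: -4; S2 reads c0=0 → after 1×micro: 0 ⇒ (c0=0, c1=-4, c2=0)
macro 2: S0 reads c2=0 → after 1×micro: 0; S1 reads c0=0 → after 2×micro: -16; S2 reads c0=0 → after 1×micro: 0 ⇒ (c0=0, c1=-16, c2=0)
macro 3: S0 reads c2=0 → after 1×micro: 0; S1 reads c0=0 → after 2×micro: -64; S2 reads c0=0 → after 1×micro: 0 ⇒ (c0=0, c1=-64, c2=0)
macro 4: S0 reads c2=0 → after 1×micro: 0; S1 reads c0=0 → after 2×micro: -256; S2 reads c0=0 → after 1×micro: 0 ⇒ (c0=0, c1=-256, c2=0)
macro 5: S0 reads c2=0 → after 1×micro: 0; S1 reads c0=0 → after 2×micro: -1024; S2 reads c0=0 → after 1×micro: 0 ⇒ (c0=0, c1=-1024, c2=0)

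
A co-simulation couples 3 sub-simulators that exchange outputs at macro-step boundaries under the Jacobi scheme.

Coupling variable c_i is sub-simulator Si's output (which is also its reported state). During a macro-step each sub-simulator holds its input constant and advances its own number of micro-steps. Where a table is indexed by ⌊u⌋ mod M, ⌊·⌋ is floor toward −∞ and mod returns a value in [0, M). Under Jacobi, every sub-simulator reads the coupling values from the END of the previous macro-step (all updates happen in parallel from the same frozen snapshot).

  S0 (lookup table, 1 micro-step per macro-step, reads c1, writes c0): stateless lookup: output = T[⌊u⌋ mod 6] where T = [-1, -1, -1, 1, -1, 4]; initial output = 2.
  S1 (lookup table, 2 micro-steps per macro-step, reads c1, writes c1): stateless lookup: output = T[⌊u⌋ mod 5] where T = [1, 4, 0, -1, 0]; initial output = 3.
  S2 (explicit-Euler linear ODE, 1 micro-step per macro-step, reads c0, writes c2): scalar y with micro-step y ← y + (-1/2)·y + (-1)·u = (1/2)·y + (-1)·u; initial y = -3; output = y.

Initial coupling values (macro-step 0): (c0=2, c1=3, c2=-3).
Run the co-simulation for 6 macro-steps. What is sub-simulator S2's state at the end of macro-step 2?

S2 state at macro-step 2 = -11/4

macro 1: S0 reads c1=3 → after 1×micro: 1; S1 reads c1=3 → after 2×micro: -1; S2 reads c0=2 → after 1×micro: -7/2 ⇒ (c0=1, c1=-1, c2=-7/2)
macro 2: S0 reads c1=-1 → after 1×micro: 4; S1 reads c1=-1 → after 2×micro: 0; S2 reads c0=1 → after 1×micro: -11/4 ⇒ (c0=4, c1=0, c2=-11/4)
macro 3: S0 reads c1=0 → after 1×micro: -1; S1 reads c1=0 → after 2×micro: 1; S2 reads c0=4 → after 1×micro: -43/8 ⇒ (c0=-1, c1=1, c2=-43/8)
macro 4: S0 reads c1=1 → after 1×micro: -1; S1 reads c1=1 → after 2×micro: 4; S2 reads c0=-1 → after 1×micro: -27/16 ⇒ (c0=-1, c1=4, c2=-27/16)
macro 5: S0 reads c1=4 → after 1×micro: -1; S1 reads c1=4 → after 2×micro: 0; S2 reads c0=-1 → after 1×micro: 5/32 ⇒ (c0=-1, c1=0, c2=5/32)
macro 6: S0 reads c1=0 → after 1×micro: -1; S1 reads c1=0 → after 2×micro: 1; S2 reads c0=-1 → after 1×micro: 69/64 ⇒ (c0=-1, c1=1, c2=69/64)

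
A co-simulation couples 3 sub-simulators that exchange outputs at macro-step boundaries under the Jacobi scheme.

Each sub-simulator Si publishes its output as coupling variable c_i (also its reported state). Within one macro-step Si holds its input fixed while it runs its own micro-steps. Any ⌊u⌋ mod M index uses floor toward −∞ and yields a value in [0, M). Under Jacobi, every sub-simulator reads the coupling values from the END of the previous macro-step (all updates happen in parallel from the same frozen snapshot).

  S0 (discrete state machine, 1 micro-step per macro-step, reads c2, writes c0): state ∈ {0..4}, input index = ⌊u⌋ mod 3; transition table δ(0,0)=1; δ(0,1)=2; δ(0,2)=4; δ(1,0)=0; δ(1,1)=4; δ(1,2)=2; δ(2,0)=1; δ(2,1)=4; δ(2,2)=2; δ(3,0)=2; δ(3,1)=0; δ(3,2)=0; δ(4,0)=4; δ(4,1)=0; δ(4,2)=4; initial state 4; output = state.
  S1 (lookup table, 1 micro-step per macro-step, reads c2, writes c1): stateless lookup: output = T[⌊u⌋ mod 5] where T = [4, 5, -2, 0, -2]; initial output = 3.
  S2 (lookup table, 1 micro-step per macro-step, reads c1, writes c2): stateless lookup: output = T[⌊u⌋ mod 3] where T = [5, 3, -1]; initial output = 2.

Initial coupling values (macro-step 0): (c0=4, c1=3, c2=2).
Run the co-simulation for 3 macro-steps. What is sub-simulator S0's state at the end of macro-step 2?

macro 1: S0 reads c2=2 → after 1×micro: 4; S1 reads c2=2 → after 1×micro: -2; S2 reads c1=3 → after 1×micro: 5 ⇒ (c0=4, c1=-2, c2=5)
macro 2: S0 reads c2=5 → after 1×micro: 4; S1 reads c2=5 → after 1×micro: 4; S2 reads c1=-2 → after 1×micro: 3 ⇒ (c0=4, c1=4, c2=3)
macro 3: S0 reads c2=3 → after 1×micro: 4; S1 reads c2=3 → after 1×micro: 0; S2 reads c1=4 → after 1×micro: 3 ⇒ (c0=4, c1=0, c2=3)

S0 state at macro-step 2 = 4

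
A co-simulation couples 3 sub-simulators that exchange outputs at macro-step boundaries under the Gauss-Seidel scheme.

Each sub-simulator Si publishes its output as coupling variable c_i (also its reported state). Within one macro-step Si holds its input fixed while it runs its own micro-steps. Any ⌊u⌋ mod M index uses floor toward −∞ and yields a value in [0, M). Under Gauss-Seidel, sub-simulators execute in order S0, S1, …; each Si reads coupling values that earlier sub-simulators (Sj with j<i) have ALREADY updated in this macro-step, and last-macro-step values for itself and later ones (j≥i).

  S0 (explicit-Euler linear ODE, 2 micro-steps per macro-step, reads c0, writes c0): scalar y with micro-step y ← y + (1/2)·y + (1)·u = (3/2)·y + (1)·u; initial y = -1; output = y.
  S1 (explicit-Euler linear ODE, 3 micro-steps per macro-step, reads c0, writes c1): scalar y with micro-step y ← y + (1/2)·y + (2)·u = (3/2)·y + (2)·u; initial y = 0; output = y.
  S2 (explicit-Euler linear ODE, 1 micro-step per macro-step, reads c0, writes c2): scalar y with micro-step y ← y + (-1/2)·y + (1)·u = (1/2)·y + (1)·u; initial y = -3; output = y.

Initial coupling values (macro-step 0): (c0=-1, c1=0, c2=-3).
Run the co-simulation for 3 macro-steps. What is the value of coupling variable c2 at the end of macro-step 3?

macro 1: S0 reads c0=-1 → after 2×micro: -19/4; S1 reads c0=-19/4 → after 3×micro: -361/8; S2 reads c0=-19/4 → after 1×micro: -25/4 ⇒ (c0=-19/4, c1=-361/8, c2=-25/4)
macro 2: S0 reads c0=-19/4 → after 2×micro: -361/16; S1 reads c0=-361/16 → after 3×micro: -23465/64; S2 reads c0=-361/16 → after 1×micro: -411/16 ⇒ (c0=-361/16, c1=-23465/64, c2=-411/16)
macro 3: S0 reads c0=-361/16 → after 2×micro: -6859/64; S1 reads c0=-6859/64 → after 3×micro: -1154839/512; S2 reads c0=-6859/64 → after 1×micro: -7681/64 ⇒ (c0=-6859/64, c1=-1154839/512, c2=-7681/64)

c2 at macro-step 3 = -7681/64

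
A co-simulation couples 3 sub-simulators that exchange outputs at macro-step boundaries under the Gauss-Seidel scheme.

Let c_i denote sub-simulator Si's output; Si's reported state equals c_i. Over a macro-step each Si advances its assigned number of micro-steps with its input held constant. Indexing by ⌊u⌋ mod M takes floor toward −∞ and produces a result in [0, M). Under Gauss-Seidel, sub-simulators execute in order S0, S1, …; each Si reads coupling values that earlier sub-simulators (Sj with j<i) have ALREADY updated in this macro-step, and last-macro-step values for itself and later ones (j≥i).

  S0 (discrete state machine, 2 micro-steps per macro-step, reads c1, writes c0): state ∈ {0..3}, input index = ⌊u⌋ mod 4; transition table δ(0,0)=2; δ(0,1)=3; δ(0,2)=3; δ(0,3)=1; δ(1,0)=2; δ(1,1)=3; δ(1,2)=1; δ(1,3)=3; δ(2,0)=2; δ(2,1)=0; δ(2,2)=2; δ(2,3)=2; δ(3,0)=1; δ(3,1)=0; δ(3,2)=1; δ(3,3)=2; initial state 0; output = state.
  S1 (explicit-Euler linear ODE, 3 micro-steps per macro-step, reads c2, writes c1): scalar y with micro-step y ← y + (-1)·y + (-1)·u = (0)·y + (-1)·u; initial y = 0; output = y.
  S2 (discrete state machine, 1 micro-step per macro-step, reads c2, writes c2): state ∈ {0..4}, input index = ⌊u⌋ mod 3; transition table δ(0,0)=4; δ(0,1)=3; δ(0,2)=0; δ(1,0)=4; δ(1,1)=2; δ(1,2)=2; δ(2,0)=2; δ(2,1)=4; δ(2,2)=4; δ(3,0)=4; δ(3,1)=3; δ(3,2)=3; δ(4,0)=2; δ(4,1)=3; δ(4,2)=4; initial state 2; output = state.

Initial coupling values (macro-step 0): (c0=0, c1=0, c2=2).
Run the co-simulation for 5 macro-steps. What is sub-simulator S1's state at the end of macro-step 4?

macro 1: S0 reads c1=0 → after 2×micro: 2; S1 reads c2=2 → after 3×micro: -2; S2 reads c2=2 → after 1×micro: 4 ⇒ (c0=2, c1=-2, c2=4)
macro 2: S0 reads c1=-2 → after 2×micro: 2; S1 reads c2=4 → after 3×micro: -4; S2 reads c2=4 → after 1×micro: 3 ⇒ (c0=2, c1=-4, c2=3)
macro 3: S0 reads c1=-4 → after 2×micro: 2; S1 reads c2=3 → after 3×micro: -3; S2 reads c2=3 → after 1×micro: 4 ⇒ (c0=2, c1=-3, c2=4)
macro 4: S0 reads c1=-3 → after 2×micro: 3; S1 reads c2=4 → after 3×micro: -4; S2 reads c2=4 → after 1×micro: 3 ⇒ (c0=3, c1=-4, c2=3)
macro 5: S0 reads c1=-4 → after 2×micro: 2; S1 reads c2=3 → after 3×micro: -3; S2 reads c2=3 → after 1×micro: 4 ⇒ (c0=2, c1=-3, c2=4)

S1 state at macro-step 4 = -4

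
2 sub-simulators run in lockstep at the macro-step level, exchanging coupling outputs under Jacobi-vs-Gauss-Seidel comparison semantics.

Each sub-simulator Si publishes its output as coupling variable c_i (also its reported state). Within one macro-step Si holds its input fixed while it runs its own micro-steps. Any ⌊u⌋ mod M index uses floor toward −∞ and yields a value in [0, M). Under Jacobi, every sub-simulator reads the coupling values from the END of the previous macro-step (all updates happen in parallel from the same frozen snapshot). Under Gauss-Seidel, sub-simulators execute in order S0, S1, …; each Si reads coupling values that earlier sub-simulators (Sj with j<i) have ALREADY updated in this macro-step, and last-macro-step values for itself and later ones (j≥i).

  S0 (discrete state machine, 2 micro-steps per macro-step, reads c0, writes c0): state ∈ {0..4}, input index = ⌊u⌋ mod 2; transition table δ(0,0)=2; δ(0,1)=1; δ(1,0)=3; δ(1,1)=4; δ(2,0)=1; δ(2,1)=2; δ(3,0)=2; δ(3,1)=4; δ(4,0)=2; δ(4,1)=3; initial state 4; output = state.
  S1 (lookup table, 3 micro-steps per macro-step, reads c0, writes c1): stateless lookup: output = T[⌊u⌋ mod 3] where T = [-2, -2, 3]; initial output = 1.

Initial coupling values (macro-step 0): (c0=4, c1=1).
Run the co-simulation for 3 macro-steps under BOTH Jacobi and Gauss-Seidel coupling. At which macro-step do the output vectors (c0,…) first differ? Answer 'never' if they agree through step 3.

first divergence at macro-step: never

[Jacobi] macro 1: S0 reads c0=4 → after 2×micro: 1; S1 reads c0=4 → after 3×micro: -2 ⇒ (c0=1, c1=-2)
[Jacobi] macro 2: S0 reads c0=1 → after 2×micro: 3; S1 reads c0=1 → after 3×micro: -2 ⇒ (c0=3, c1=-2)
[Jacobi] macro 3: S0 reads c0=3 → after 2×micro: 3; S1 reads c0=3 → after 3×micro: -2 ⇒ (c0=3, c1=-2)
[Gauss-Seidel] macro 1: S0 reads c0=4 → after 2×micro: 1; S1 reads c0=1 → after 3×micro: -2 ⇒ (c0=1, c1=-2)
[Gauss-Seidel] macro 2: S0 reads c0=1 → after 2×micro: 3; S1 reads c0=3 → after 3×micro: -2 ⇒ (c0=3, c1=-2)
[Gauss-Seidel] macro 3: S0 reads c0=3 → after 2×micro: 3; S1 reads c0=3 → after 3×micro: -2 ⇒ (c0=3, c1=-2)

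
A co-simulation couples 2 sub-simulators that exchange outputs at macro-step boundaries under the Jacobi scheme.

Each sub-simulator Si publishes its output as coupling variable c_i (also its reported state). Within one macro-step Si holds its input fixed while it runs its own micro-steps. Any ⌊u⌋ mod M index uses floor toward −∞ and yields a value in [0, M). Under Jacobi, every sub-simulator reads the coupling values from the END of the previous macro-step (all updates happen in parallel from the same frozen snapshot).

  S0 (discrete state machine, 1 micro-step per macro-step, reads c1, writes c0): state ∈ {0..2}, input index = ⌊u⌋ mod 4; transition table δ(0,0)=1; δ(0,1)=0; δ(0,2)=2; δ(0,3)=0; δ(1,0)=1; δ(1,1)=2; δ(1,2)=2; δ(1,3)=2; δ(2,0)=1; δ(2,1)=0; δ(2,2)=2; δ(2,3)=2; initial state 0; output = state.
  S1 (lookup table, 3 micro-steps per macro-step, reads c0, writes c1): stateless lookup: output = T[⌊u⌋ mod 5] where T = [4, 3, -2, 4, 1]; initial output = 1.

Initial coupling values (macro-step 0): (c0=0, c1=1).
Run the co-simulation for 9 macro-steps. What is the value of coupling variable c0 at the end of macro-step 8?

c0 at macro-step 8 = 2

macro 1: S0 reads c1=1 → after 1×micro: 0; S1 reads c0=0 → after 3×micro: 4 ⇒ (c0=0, c1=4)
macro 2: S0 reads c1=4 → after 1×micro: 1; S1 reads c0=0 → after 3×micro: 4 ⇒ (c0=1, c1=4)
macro 3: S0 reads c1=4 → after 1×micro: 1; S1 reads c0=1 → after 3×micro: 3 ⇒ (c0=1, c1=3)
macro 4: S0 reads c1=3 → after 1×micro: 2; S1 reads c0=1 → after 3×micro: 3 ⇒ (c0=2, c1=3)
macro 5: S0 reads c1=3 → after 1×micro: 2; S1 reads c0=2 → after 3×micro: -2 ⇒ (c0=2, c1=-2)
macro 6: S0 reads c1=-2 → after 1×micro: 2; S1 reads c0=2 → after 3×micro: -2 ⇒ (c0=2, c1=-2)
macro 7: S0 reads c1=-2 → after 1×micro: 2; S1 reads c0=2 → after 3×micro: -2 ⇒ (c0=2, c1=-2)
macro 8: S0 reads c1=-2 → after 1×micro: 2; S1 reads c0=2 → after 3×micro: -2 ⇒ (c0=2, c1=-2)
macro 9: S0 reads c1=-2 → after 1×micro: 2; S1 reads c0=2 → after 3×micro: -2 ⇒ (c0=2, c1=-2)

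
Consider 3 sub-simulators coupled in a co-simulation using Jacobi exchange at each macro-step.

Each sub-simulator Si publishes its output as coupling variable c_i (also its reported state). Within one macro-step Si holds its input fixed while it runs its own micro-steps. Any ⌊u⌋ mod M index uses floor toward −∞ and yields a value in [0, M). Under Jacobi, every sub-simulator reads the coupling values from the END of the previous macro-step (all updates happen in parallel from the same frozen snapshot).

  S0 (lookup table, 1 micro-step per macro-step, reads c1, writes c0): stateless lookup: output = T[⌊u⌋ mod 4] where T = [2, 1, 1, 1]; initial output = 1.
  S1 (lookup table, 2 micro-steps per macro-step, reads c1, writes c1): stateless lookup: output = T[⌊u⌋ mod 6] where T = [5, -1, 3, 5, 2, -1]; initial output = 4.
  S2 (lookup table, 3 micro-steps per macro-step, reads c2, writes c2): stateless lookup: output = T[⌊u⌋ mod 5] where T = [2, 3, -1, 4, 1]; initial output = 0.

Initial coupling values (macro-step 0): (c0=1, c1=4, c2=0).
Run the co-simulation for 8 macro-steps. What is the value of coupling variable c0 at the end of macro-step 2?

macro 1: S0 reads c1=4 → after 1×micro: 2; S1 reads c1=4 → after 2×micro: 2; S2 reads c2=0 → after 3×micro: 2 ⇒ (c0=2, c1=2, c2=2)
macro 2: S0 reads c1=2 → after 1×micro: 1; S1 reads c1=2 → after 2×micro: 3; S2 reads c2=2 → after 3×micro: -1 ⇒ (c0=1, c1=3, c2=-1)
macro 3: S0 reads c1=3 → after 1×micro: 1; S1 reads c1=3 → after 2×micro: 5; S2 reads c2=-1 → after 3×micro: 1 ⇒ (c0=1, c1=5, c2=1)
macro 4: S0 reads c1=5 → after 1×micro: 1; S1 reads c1=5 → after 2×micro: -1; S2 reads c2=1 → after 3×micro: 3 ⇒ (c0=1, c1=-1, c2=3)
macro 5: S0 reads c1=-1 → after 1×micro: 1; S1 reads c1=-1 → after 2×micro: -1; S2 reads c2=3 → after 3×micro: 4 ⇒ (c0=1, c1=-1, c2=4)
macro 6: S0 reads c1=-1 → after 1×micro: 1; S1 reads c1=-1 → after 2×micro: -1; S2 reads c2=4 → after 3×micro: 1 ⇒ (c0=1, c1=-1, c2=1)
macro 7: S0 reads c1=-1 → after 1×micro: 1; S1 reads c1=-1 → after 2×micro: -1; S2 reads c2=1 → after 3×micro: 3 ⇒ (c0=1, c1=-1, c2=3)
macro 8: S0 reads c1=-1 → after 1×micro: 1; S1 reads c1=-1 → after 2×micro: -1; S2 reads c2=3 → after 3×micro: 4 ⇒ (c0=1, c1=-1, c2=4)

c0 at macro-step 2 = 1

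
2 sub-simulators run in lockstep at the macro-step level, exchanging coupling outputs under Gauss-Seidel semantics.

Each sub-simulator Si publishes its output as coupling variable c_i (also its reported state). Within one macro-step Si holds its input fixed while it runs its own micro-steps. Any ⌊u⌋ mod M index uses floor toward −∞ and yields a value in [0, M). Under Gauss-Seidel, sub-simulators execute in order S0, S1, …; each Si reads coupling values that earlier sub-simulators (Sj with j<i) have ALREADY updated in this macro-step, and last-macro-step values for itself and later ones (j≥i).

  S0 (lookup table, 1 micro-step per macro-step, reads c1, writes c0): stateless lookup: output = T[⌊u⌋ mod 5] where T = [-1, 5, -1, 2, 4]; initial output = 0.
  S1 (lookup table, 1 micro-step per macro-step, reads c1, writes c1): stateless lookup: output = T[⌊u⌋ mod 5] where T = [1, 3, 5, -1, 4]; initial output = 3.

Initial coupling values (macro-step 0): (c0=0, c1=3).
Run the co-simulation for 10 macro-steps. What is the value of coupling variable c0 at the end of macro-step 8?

c0 at macro-step 8 = 4

macro 1: S0 reads c1=3 → after 1×micro: 2; S1 reads c1=3 → after 1×micro: -1 ⇒ (c0=2, c1=-1)
macro 2: S0 reads c1=-1 → after 1×micro: 4; S1 reads c1=-1 → after 1×micro: 4 ⇒ (c0=4, c1=4)
macro 3: S0 reads c1=4 → after 1×micro: 4; S1 reads c1=4 → after 1×micro: 4 ⇒ (c0=4, c1=4)
macro 4: S0 reads c1=4 → after 1×micro: 4; S1 reads c1=4 → after 1×micro: 4 ⇒ (c0=4, c1=4)
macro 5: S0 reads c1=4 → after 1×micro: 4; S1 reads c1=4 → after 1×micro: 4 ⇒ (c0=4, c1=4)
macro 6: S0 reads c1=4 → after 1×micro: 4; S1 reads c1=4 → after 1×micro: 4 ⇒ (c0=4, c1=4)
macro 7: S0 reads c1=4 → after 1×micro: 4; S1 reads c1=4 → after 1×micro: 4 ⇒ (c0=4, c1=4)
macro 8: S0 reads c1=4 → after 1×micro: 4; S1 reads c1=4 → after 1×micro: 4 ⇒ (c0=4, c1=4)
macro 9: S0 reads c1=4 → after 1×micro: 4; S1 reads c1=4 → after 1×micro: 4 ⇒ (c0=4, c1=4)
macro 10: S0 reads c1=4 → after 1×micro: 4; S1 reads c1=4 → after 1×micro: 4 ⇒ (c0=4, c1=4)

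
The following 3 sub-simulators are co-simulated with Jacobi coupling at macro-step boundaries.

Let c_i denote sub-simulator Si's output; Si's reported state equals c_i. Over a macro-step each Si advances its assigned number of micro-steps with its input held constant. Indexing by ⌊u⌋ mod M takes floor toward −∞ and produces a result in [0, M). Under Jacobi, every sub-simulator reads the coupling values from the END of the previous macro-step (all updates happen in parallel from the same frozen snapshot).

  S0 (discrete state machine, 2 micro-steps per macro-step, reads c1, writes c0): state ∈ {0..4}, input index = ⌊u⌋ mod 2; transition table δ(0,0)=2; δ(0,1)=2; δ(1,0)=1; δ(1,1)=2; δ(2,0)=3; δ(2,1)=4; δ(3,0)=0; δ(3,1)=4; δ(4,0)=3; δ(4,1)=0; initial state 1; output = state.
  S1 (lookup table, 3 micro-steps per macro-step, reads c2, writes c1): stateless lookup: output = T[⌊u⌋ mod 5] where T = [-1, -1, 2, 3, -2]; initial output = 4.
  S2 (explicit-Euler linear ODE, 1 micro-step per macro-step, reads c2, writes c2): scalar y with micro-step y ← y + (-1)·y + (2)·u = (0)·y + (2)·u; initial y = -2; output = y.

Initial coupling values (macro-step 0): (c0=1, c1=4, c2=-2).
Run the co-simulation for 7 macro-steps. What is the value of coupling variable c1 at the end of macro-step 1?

c1 at macro-step 1 = 3

macro 1: S0 reads c1=4 → after 2×micro: 1; S1 reads c2=-2 → after 3×micro: 3; S2 reads c2=-2 → after 1×micro: -4 ⇒ (c0=1, c1=3, c2=-4)
macro 2: S0 reads c1=3 → after 2×micro: 4; S1 reads c2=-4 → after 3×micro: -1; S2 reads c2=-4 → after 1×micro: -8 ⇒ (c0=4, c1=-1, c2=-8)
macro 3: S0 reads c1=-1 → after 2×micro: 2; S1 reads c2=-8 → after 3×micro: 2; S2 reads c2=-8 → after 1×micro: -16 ⇒ (c0=2, c1=2, c2=-16)
macro 4: S0 reads c1=2 → after 2×micro: 0; S1 reads c2=-16 → after 3×micro: -2; S2 reads c2=-16 → after 1×micro: -32 ⇒ (c0=0, c1=-2, c2=-32)
macro 5: S0 reads c1=-2 → after 2×micro: 3; S1 reads c2=-32 → after 3×micro: 3; S2 reads c2=-32 → after 1×micro: -64 ⇒ (c0=3, c1=3, c2=-64)
macro 6: S0 reads c1=3 → after 2×micro: 0; S1 reads c2=-64 → after 3×micro: -1; S2 reads c2=-64 → after 1×micro: -128 ⇒ (c0=0, c1=-1, c2=-128)
macro 7: S0 reads c1=-1 → after 2×micro: 4; S1 reads c2=-128 → after 3×micro: 2; S2 reads c2=-128 → after 1×micro: -256 ⇒ (c0=4, c1=2, c2=-256)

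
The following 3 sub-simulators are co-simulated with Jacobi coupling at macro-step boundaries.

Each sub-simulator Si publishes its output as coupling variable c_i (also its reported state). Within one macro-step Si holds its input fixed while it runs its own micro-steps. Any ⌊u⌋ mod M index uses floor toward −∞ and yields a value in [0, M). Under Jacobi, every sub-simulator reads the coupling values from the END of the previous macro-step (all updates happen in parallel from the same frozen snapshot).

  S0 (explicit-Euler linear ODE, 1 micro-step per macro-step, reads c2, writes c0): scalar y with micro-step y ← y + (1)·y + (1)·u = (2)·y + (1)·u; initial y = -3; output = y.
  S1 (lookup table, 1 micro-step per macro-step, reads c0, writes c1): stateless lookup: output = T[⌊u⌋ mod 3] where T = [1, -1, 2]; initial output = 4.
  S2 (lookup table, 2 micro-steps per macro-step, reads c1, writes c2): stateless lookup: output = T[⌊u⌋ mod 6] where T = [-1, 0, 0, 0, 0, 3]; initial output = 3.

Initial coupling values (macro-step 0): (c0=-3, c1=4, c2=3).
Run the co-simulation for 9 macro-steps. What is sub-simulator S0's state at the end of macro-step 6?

macro 1: S0 reads c2=3 → after 1×micro: -3; S1 reads c0=-3 → after 1×micro: 1; S2 reads c1=4 → after 2×micro: 0 ⇒ (c0=-3, c1=1, c2=0)
macro 2: S0 reads c2=0 → after 1×micro: -6; S1 reads c0=-3 → after 1×micro: 1; S2 reads c1=1 → after 2×micro: 0 ⇒ (c0=-6, c1=1, c2=0)
macro 3: S0 reads c2=0 → after 1×micro: -12; S1 reads c0=-6 → after 1×micro: 1; S2 reads c1=1 → after 2×micro: 0 ⇒ (c0=-12, c1=1, c2=0)
macro 4: S0 reads c2=0 → after 1×micro: -24; S1 reads c0=-12 → after 1×micro: 1; S2 reads c1=1 → after 2×micro: 0 ⇒ (c0=-24, c1=1, c2=0)
macro 5: S0 reads c2=0 → after 1×micro: -48; S1 reads c0=-24 → after 1×micro: 1; S2 reads c1=1 → after 2×micro: 0 ⇒ (c0=-48, c1=1, c2=0)
macro 6: S0 reads c2=0 → after 1×micro: -96; S1 reads c0=-48 → after 1×micro: 1; S2 reads c1=1 → after 2×micro: 0 ⇒ (c0=-96, c1=1, c2=0)
macro 7: S0 reads c2=0 → after 1×micro: -192; S1 reads c0=-96 → after 1×micro: 1; S2 reads c1=1 → after 2×micro: 0 ⇒ (c0=-192, c1=1, c2=0)
macro 8: S0 reads c2=0 → after 1×micro: -384; S1 reads c0=-192 → after 1×micro: 1; S2 reads c1=1 → after 2×micro: 0 ⇒ (c0=-384, c1=1, c2=0)
macro 9: S0 reads c2=0 → after 1×micro: -768; S1 reads c0=-384 → after 1×micro: 1; S2 reads c1=1 → after 2×micro: 0 ⇒ (c0=-768, c1=1, c2=0)

S0 state at macro-step 6 = -96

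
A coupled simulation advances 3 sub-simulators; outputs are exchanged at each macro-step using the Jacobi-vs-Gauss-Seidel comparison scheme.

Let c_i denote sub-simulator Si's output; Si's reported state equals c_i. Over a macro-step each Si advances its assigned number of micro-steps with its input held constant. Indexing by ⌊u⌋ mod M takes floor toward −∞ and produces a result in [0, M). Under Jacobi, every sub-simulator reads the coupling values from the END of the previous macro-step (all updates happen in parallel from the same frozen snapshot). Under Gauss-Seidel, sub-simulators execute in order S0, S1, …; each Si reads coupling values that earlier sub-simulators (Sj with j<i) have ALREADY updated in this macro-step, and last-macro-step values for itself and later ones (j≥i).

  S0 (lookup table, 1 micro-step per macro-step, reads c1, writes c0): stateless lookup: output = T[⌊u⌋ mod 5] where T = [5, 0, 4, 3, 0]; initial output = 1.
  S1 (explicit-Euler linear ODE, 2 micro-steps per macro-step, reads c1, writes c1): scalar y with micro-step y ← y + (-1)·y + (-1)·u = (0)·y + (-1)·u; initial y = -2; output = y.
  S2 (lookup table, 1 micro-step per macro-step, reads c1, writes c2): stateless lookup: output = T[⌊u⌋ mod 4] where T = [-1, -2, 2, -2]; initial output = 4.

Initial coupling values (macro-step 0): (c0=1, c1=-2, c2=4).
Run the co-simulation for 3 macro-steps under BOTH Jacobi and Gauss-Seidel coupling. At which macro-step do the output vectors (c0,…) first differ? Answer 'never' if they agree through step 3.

first divergence at macro-step: never

[Jacobi] macro 1: S0 reads c1=-2 → after 1×micro: 3; S1 reads c1=-2 → after 2×micro: 2; S2 reads c1=-2 → after 1×micro: 2 ⇒ (c0=3, c1=2, c2=2)
[Jacobi] macro 2: S0 reads c1=2 → after 1×micro: 4; S1 reads c1=2 → after 2×micro: -2; S2 reads c1=2 → after 1×micro: 2 ⇒ (c0=4, c1=-2, c2=2)
[Jacobi] macro 3: S0 reads c1=-2 → after 1×micro: 3; S1 reads c1=-2 → after 2×micro: 2; S2 reads c1=-2 → after 1×micro: 2 ⇒ (c0=3, c1=2, c2=2)
[Gauss-Seidel] macro 1: S0 reads c1=-2 → after 1×micro: 3; S1 reads c1=-2 → after 2×micro: 2; S2 reads c1=2 → after 1×micro: 2 ⇒ (c0=3, c1=2, c2=2)
[Gauss-Seidel] macro 2: S0 reads c1=2 → after 1×micro: 4; S1 reads c1=2 → after 2×micro: -2; S2 reads c1=-2 → after 1×micro: 2 ⇒ (c0=4, c1=-2, c2=2)
[Gauss-Seidel] macro 3: S0 reads c1=-2 → after 1×micro: 3; S1 reads c1=-2 → after 2×micro: 2; S2 reads c1=2 → after 1×micro: 2 ⇒ (c0=3, c1=2, c2=2)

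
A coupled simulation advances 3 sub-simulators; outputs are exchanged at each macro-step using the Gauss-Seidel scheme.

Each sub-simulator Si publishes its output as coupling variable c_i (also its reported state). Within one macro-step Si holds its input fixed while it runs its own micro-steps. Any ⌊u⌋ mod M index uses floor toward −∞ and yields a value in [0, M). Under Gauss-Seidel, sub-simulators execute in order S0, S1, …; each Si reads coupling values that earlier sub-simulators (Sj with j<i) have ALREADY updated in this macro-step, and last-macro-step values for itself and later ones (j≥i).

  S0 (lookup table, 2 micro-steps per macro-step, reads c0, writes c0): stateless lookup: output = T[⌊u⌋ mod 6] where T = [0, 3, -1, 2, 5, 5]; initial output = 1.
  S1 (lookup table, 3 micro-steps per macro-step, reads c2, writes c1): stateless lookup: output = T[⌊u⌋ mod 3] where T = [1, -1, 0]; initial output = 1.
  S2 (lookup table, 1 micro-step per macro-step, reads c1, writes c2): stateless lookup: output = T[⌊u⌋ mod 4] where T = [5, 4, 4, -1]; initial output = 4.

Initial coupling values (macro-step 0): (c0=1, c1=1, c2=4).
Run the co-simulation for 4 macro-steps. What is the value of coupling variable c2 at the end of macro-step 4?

macro 1: S0 reads c0=1 → after 2×micro: 3; S1 reads c2=4 → after 3×micro: -1; S2 reads c1=-1 → after 1×micro: -1 ⇒ (c0=3, c1=-1, c2=-1)
macro 2: S0 reads c0=3 → after 2×micro: 2; S1 reads c2=-1 → after 3×micro: 0; S2 reads c1=0 → after 1×micro: 5 ⇒ (c0=2, c1=0, c2=5)
macro 3: S0 reads c0=2 → after 2×micro: -1; S1 reads c2=5 → after 3×micro: 0; S2 reads c1=0 → after 1×micro: 5 ⇒ (c0=-1, c1=0, c2=5)
macro 4: S0 reads c0=-1 → after 2×micro: 5; S1 reads c2=5 → after 3×micro: 0; S2 reads c1=0 → after 1×micro: 5 ⇒ (c0=5, c1=0, c2=5)

c2 at macro-step 4 = 5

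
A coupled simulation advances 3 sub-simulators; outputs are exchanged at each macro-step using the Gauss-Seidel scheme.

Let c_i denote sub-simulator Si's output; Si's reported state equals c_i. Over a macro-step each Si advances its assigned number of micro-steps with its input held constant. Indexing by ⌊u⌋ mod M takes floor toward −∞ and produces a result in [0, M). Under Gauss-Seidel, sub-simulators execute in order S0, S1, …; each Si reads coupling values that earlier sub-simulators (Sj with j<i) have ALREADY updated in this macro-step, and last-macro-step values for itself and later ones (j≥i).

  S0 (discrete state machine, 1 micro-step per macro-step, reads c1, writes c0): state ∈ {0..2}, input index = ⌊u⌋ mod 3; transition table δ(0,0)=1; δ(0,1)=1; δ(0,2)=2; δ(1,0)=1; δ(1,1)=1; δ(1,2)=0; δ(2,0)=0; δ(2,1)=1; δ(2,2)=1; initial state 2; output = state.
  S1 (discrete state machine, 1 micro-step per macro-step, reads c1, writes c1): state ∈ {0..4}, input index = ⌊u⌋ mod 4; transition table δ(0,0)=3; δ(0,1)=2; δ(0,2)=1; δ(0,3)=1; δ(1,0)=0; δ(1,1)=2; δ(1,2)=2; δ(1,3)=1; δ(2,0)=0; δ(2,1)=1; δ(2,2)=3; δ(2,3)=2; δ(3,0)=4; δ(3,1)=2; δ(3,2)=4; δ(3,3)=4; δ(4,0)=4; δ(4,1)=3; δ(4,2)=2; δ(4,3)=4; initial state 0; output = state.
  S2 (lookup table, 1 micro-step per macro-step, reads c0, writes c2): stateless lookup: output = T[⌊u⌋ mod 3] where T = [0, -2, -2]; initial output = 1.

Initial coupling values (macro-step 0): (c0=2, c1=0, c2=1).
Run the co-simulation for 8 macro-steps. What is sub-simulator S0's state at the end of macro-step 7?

macro 1: S0 reads c1=0 → after 1×micro: 0; S1 reads c1=0 → after 1×micro: 3; S2 reads c0=0 → after 1×micro: 0 ⇒ (c0=0, c1=3, c2=0)
macro 2: S0 reads c1=3 → after 1×micro: 1; S1 reads c1=3 → after 1×micro: 4; S2 reads c0=1 → after 1×micro: -2 ⇒ (c0=1, c1=4, c2=-2)
macro 3: S0 reads c1=4 → after 1×micro: 1; S1 reads c1=4 → after 1×micro: 4; S2 reads c0=1 → after 1×micro: -2 ⇒ (c0=1, c1=4, c2=-2)
macro 4: S0 reads c1=4 → after 1×micro: 1; S1 reads c1=4 → after 1×micro: 4; S2 reads c0=1 → after 1×micro: -2 ⇒ (c0=1, c1=4, c2=-2)
macro 5: S0 reads c1=4 → after 1×micro: 1; S1 reads c1=4 → after 1×micro: 4; S2 reads c0=1 → after 1×micro: -2 ⇒ (c0=1, c1=4, c2=-2)
macro 6: S0 reads c1=4 → after 1×micro: 1; S1 reads c1=4 → after 1×micro: 4; S2 reads c0=1 → after 1×micro: -2 ⇒ (c0=1, c1=4, c2=-2)
macro 7: S0 reads c1=4 → after 1×micro: 1; S1 reads c1=4 → after 1×micro: 4; S2 reads c0=1 → after 1×micro: -2 ⇒ (c0=1, c1=4, c2=-2)
macro 8: S0 reads c1=4 → after 1×micro: 1; S1 reads c1=4 → after 1×micro: 4; S2 reads c0=1 → after 1×micro: -2 ⇒ (c0=1, c1=4, c2=-2)

S0 state at macro-step 7 = 1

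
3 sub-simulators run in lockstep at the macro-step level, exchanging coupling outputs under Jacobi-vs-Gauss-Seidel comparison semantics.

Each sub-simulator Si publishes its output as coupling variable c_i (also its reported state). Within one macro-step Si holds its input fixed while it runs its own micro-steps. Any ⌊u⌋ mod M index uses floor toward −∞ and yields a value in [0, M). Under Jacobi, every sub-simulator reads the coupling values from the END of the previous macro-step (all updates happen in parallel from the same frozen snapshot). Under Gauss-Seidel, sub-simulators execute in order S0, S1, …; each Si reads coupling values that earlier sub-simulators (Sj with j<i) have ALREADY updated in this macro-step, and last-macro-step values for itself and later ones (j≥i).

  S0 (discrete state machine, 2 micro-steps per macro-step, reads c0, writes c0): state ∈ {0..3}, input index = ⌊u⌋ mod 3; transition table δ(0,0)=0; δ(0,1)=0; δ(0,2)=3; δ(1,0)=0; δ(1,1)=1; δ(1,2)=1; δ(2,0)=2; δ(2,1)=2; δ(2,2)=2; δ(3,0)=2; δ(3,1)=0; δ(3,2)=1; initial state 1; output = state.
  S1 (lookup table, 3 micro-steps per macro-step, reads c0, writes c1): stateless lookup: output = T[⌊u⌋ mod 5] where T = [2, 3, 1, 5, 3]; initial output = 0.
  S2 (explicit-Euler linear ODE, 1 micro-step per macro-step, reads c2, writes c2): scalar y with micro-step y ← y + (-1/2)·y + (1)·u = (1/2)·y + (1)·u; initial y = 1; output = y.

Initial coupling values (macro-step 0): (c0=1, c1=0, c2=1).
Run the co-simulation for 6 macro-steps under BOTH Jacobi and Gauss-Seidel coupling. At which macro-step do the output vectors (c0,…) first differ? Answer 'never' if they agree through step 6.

[Jacobi] macro 1: S0 reads c0=1 → after 2×micro: 1; S1 reads c0=1 → after 3×micro: 3; S2 reads c2=1 → after 1×micro: 3/2 ⇒ (c0=1, c1=3, c2=3/2)
[Jacobi] macro 2: S0 reads c0=1 → after 2×micro: 1; S1 reads c0=1 → after 3×micro: 3; S2 reads c2=3/2 → after 1×micro: 9/4 ⇒ (c0=1, c1=3, c2=9/4)
[Jacobi] macro 3: S0 reads c0=1 → after 2×micro: 1; S1 reads c0=1 → after 3×micro: 3; S2 reads c2=9/4 → after 1×micro: 27/8 ⇒ (c0=1, c1=3, c2=27/8)
[Jacobi] macro 4: S0 reads c0=1 → after 2×micro: 1; S1 reads c0=1 → after 3×micro: 3; S2 reads c2=27/8 → after 1×micro: 81/16 ⇒ (c0=1, c1=3, c2=81/16)
[Jacobi] macro 5: S0 reads c0=1 → after 2×micro: 1; S1 reads c0=1 → after 3×micro: 3; S2 reads c2=81/16 → after 1×micro: 243/32 ⇒ (c0=1, c1=3, c2=243/32)
[Jacobi] macro 6: S0 reads c0=1 → after 2×micro: 1; S1 reads c0=1 → after 3×micro: 3; S2 reads c2=243/32 → after 1×micro: 729/64 ⇒ (c0=1, c1=3, c2=729/64)
[Gauss-Seidel] macro 1: S0 reads c0=1 → after 2×micro: 1; S1 reads c0=1 → after 3×micro: 3; S2 reads c2=1 → after 1×micro: 3/2 ⇒ (c0=1, c1=3, c2=3/2)
[Gauss-Seidel] macro 2: S0 reads c0=1 → after 2×micro: 1; S1 reads c0=1 → after 3×micro: 3; S2 reads c2=3/2 → after 1×micro: 9/4 ⇒ (c0=1, c1=3, c2=9/4)
[Gauss-Seidel] macro 3: S0 reads c0=1 → after 2×micro: 1; S1 reads c0=1 → after 3×micro: 3; S2 reads c2=9/4 → after 1×micro: 27/8 ⇒ (c0=1, c1=3, c2=27/8)
[Gauss-Seidel] macro 4: S0 reads c0=1 → after 2×micro: 1; S1 reads c0=1 → after 3×micro: 3; S2 reads c2=27/8 → after 1×micro: 81/16 ⇒ (c0=1, c1=3, c2=81/16)
[Gauss-Seidel] macro 5: S0 reads c0=1 → after 2×micro: 1; S1 reads c0=1 → after 3×micro: 3; S2 reads c2=81/16 → after 1×micro: 243/32 ⇒ (c0=1, c1=3, c2=243/32)
[Gauss-Seidel] macro 6: S0 reads c0=1 → after 2×micro: 1; S1 reads c0=1 → after 3×micro: 3; S2 reads c2=243/32 → after 1×micro: 729/64 ⇒ (c0=1, c1=3, c2=729/64)

first divergence at macro-step: never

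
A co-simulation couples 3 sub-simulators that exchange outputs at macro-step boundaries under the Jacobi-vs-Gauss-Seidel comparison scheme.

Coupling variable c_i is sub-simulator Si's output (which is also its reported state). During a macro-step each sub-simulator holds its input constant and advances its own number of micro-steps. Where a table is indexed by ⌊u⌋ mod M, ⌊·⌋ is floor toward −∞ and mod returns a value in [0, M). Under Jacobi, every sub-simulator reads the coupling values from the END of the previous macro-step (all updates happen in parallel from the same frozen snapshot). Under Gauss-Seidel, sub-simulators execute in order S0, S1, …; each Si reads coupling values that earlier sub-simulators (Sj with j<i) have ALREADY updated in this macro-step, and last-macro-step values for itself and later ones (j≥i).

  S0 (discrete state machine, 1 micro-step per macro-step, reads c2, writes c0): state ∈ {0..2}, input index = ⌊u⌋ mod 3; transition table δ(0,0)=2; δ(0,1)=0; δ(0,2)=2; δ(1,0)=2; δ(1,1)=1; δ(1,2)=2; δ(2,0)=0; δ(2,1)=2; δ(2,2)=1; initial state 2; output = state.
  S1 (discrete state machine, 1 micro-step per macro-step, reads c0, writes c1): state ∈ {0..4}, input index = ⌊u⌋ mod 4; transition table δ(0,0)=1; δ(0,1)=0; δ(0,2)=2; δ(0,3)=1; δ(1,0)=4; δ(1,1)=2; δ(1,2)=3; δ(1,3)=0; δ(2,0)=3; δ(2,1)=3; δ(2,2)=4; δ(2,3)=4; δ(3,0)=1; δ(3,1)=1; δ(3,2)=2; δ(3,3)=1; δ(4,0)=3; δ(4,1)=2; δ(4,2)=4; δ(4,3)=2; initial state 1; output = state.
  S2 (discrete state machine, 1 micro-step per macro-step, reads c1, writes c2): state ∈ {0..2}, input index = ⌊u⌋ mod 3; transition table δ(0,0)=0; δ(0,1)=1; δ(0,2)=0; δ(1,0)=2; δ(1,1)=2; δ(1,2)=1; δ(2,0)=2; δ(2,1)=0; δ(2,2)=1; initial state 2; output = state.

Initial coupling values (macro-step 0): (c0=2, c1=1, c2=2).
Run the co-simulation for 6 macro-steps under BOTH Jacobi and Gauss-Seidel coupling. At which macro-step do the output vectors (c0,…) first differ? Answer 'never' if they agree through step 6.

first divergence at macro-step: 1

[Jacobi] macro 1: S0 reads c2=2 → after 1×micro: 1; S1 reads c0=2 → after 1×micro: 3; S2 reads c1=1 → after 1×micro: 0 ⇒ (c0=1, c1=3, c2=0)
[Jacobi] macro 2: S0 reads c2=0 → after 1×micro: 2; S1 reads c0=1 → after 1×micro: 1; S2 reads c1=3 → after 1×micro: 0 ⇒ (c0=2, c1=1, c2=0)
[Jacobi] macro 3: S0 reads c2=0 → after 1×micro: 0; S1 reads c0=2 → after 1×micro: 3; S2 reads c1=1 → after 1×micro: 1 ⇒ (c0=0, c1=3, c2=1)
[Jacobi] macro 4: S0 reads c2=1 → after 1×micro: 0; S1 reads c0=0 → after 1×micro: 1; S2 reads c1=3 → after 1×micro: 2 ⇒ (c0=0, c1=1, c2=2)
[Jacobi] macro 5: S0 reads c2=2 → after 1×micro: 2; S1 reads c0=0 → after 1×micro: 4; S2 reads c1=1 → after 1×micro: 0 ⇒ (c0=2, c1=4, c2=0)
[Jacobi] macro 6: S0 reads c2=0 → after 1×micro: 0; S1 reads c0=2 → after 1×micro: 4; S2 reads c1=4 → after 1×micro: 1 ⇒ (c0=0, c1=4, c2=1)
[Gauss-Seidel] macro 1: S0 reads c2=2 → after 1×micro: 1; S1 reads c0=1 → after 1×micro: 2; S2 reads c1=2 → after 1×micro: 1 ⇒ (c0=1, c1=2, c2=1)
[Gauss-Seidel] macro 2: S0 reads c2=1 → after 1×micro: 1; S1 reads c0=1 → after 1×micro: 3; S2 reads c1=3 → after 1×micro: 2 ⇒ (c0=1, c1=3, c2=2)
[Gauss-Seidel] macro 3: S0 reads c2=2 → after 1×micro: 2; S1 reads c0=2 → after 1×micro: 2; S2 reads c1=2 → after 1×micro: 1 ⇒ (c0=2, c1=2, c2=1)
[Gauss-Seidel] macro 4: S0 reads c2=1 → after 1×micro: 2; S1 reads c0=2 → after 1×micro: 4; S2 reads c1=4 → after 1×micro: 2 ⇒ (c0=2, c1=4, c2=2)
[Gauss-Seidel] macro 5: S0 reads c2=2 → after 1×micro: 1; S1 reads c0=1 → after 1×micro: 2; S2 reads c1=2 → after 1×micro: 1 ⇒ (c0=1, c1=2, c2=1)
[Gauss-Seidel] macro 6: S0 reads c2=1 → after 1×micro: 1; S1 reads c0=1 → after 1×micro: 3; S2 reads c1=3 → after 1×micro: 2 ⇒ (c0=1, c1=3, c2=2)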